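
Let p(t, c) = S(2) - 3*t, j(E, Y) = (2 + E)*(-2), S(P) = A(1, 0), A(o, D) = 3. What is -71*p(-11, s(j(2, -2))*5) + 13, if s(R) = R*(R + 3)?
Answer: -2543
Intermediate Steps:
S(P) = 3
j(E, Y) = -4 - 2*E
s(R) = R*(3 + R)
p(t, c) = 3 - 3*t
-71*p(-11, s(j(2, -2))*5) + 13 = -71*(3 - 3*(-11)) + 13 = -71*(3 + 33) + 13 = -71*36 + 13 = -2556 + 13 = -2543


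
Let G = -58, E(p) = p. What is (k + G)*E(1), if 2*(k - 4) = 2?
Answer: -53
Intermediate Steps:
k = 5 (k = 4 + (½)*2 = 4 + 1 = 5)
(k + G)*E(1) = (5 - 58)*1 = -53*1 = -53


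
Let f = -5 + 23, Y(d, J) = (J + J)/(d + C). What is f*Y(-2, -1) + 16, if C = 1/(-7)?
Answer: 164/5 ≈ 32.800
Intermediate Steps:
C = -⅐ (C = 1*(-⅐) = -⅐ ≈ -0.14286)
Y(d, J) = 2*J/(-⅐ + d) (Y(d, J) = (J + J)/(d - ⅐) = (2*J)/(-⅐ + d) = 2*J/(-⅐ + d))
f = 18
f*Y(-2, -1) + 16 = 18*(14*(-1)/(-1 + 7*(-2))) + 16 = 18*(14*(-1)/(-1 - 14)) + 16 = 18*(14*(-1)/(-15)) + 16 = 18*(14*(-1)*(-1/15)) + 16 = 18*(14/15) + 16 = 84/5 + 16 = 164/5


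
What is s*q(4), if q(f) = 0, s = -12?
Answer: 0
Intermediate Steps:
s*q(4) = -12*0 = 0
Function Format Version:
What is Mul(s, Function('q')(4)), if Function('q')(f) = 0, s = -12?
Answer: 0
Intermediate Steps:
Mul(s, Function('q')(4)) = Mul(-12, 0) = 0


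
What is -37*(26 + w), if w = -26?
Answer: 0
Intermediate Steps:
-37*(26 + w) = -37*(26 - 26) = -37*0 = 0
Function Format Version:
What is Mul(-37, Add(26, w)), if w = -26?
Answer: 0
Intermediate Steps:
Mul(-37, Add(26, w)) = Mul(-37, Add(26, -26)) = Mul(-37, 0) = 0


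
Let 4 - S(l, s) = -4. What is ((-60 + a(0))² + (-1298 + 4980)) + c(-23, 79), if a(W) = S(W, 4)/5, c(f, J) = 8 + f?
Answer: 176939/25 ≈ 7077.6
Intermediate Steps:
S(l, s) = 8 (S(l, s) = 4 - 1*(-4) = 4 + 4 = 8)
a(W) = 8/5
((-60 + a(0))² + (-1298 + 4980)) + c(-23, 79) = ((-60 + 8/5)² + (-1298 + 4980)) + (8 - 23) = ((-292/5)² + 3682) - 15 = (85264/25 + 3682) - 15 = 177314/25 - 15 = 176939/25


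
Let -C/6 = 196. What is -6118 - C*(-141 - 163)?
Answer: -363622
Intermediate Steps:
C = -1176 (C = -6*196 = -1176)
-6118 - C*(-141 - 163) = -6118 - (-1176)*(-141 - 163) = -6118 - (-1176)*(-304) = -6118 - 1*357504 = -6118 - 357504 = -363622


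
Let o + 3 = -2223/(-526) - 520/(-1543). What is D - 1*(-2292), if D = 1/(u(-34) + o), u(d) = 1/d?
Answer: 24259726549/10581513 ≈ 2292.7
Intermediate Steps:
o = 1268755/811618 (o = -3 + (-2223/(-526) - 520/(-1543)) = -3 + (-2223*(-1/526) - 520*(-1/1543)) = -3 + (2223/526 + 520/1543) = -3 + 3703609/811618 = 1268755/811618 ≈ 1.5632)
D = 6898753/10581513 (D = 1/(1/(-34) + 1268755/811618) = 1/(-1/34 + 1268755/811618) = 1/(10581513/6898753) = 6898753/10581513 ≈ 0.65196)
D - 1*(-2292) = 6898753/10581513 - 1*(-2292) = 6898753/10581513 + 2292 = 24259726549/10581513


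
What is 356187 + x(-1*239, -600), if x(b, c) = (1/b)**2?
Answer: 20345757628/57121 ≈ 3.5619e+5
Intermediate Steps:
x(b, c) = b**(-2)
356187 + x(-1*239, -600) = 356187 + (-1*239)**(-2) = 356187 + (-239)**(-2) = 356187 + 1/57121 = 20345757628/57121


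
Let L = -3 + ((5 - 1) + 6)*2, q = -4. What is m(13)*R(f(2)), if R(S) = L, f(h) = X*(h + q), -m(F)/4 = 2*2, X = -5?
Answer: -272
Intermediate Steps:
L = 17 (L = -3 + (4 + 6)*2 = -3 + 10*2 = -3 + 20 = 17)
m(F) = -16 (m(F) = -8*2 = -4*4 = -16)
f(h) = 20 - 5*h (f(h) = -5*(h - 4) = -5*(-4 + h) = 20 - 5*h)
R(S) = 17
m(13)*R(f(2)) = -16*17 = -272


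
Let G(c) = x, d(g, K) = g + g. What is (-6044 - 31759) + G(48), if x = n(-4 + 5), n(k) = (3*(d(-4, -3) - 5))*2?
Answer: -37881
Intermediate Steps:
d(g, K) = 2*g
n(k) = -78 (n(k) = (3*(2*(-4) - 5))*2 = (3*(-8 - 5))*2 = (3*(-13))*2 = -39*2 = -78)
x = -78
G(c) = -78
(-6044 - 31759) + G(48) = (-6044 - 31759) - 78 = -37803 - 78 = -37881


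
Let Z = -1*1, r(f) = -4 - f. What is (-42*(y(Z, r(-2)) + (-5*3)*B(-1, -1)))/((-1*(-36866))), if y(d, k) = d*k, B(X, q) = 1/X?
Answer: -357/18433 ≈ -0.019367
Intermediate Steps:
Z = -1
(-42*(y(Z, r(-2)) + (-5*3)*B(-1, -1)))/((-1*(-36866))) = (-42*(-(-4 - 1*(-2)) - 5*3/(-1)))/((-1*(-36866))) = -42*(-(-4 + 2) - 15*(-1))/36866 = -42*(-1*(-2) + 15)*(1/36866) = -42*(2 + 15)*(1/36866) = -42*17*(1/36866) = -714*1/36866 = -357/18433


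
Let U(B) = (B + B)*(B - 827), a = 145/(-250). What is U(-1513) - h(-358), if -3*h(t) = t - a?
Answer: 354036043/50 ≈ 7.0807e+6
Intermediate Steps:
a = -29/50 (a = 145*(-1/250) = -29/50 ≈ -0.58000)
h(t) = -29/150 - t/3 (h(t) = -(t - 1*(-29/50))/3 = -(t + 29/50)/3 = -(29/50 + t)/3 = -29/150 - t/3)
U(B) = 2*B*(-827 + B) (U(B) = (2*B)*(-827 + B) = 2*B*(-827 + B))
U(-1513) - h(-358) = 2*(-1513)*(-827 - 1513) - (-29/150 - 1/3*(-358)) = 2*(-1513)*(-2340) - (-29/150 + 358/3) = 7080840 - 1*5957/50 = 7080840 - 5957/50 = 354036043/50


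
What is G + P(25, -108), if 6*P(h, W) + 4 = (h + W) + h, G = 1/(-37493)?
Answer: -1162286/112479 ≈ -10.333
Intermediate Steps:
G = -1/37493 ≈ -2.6672e-5
P(h, W) = -⅔ + h/3 + W/6 (P(h, W) = -⅔ + ((h + W) + h)/6 = -⅔ + ((W + h) + h)/6 = -⅔ + (W + 2*h)/6 = -⅔ + (h/3 + W/6) = -⅔ + h/3 + W/6)
G + P(25, -108) = -1/37493 + (-⅔ + (⅓)*25 + (⅙)*(-108)) = -1/37493 + (-⅔ + 25/3 - 18) = -1/37493 - 31/3 = -1162286/112479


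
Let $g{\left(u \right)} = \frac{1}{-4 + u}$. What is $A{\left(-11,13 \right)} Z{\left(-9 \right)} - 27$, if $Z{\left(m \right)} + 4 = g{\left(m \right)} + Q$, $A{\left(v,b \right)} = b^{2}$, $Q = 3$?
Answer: $-209$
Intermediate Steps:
$Z{\left(m \right)} = -1 + \frac{1}{-4 + m}$ ($Z{\left(m \right)} = -4 + \left(\frac{1}{-4 + m} + 3\right) = -4 + \left(3 + \frac{1}{-4 + m}\right) = -1 + \frac{1}{-4 + m}$)
$A{\left(-11,13 \right)} Z{\left(-9 \right)} - 27 = 13^{2} \frac{5 - -9}{-4 - 9} - 27 = 169 \frac{5 + 9}{-13} - 27 = 169 \left(\left(- \frac{1}{13}\right) 14\right) - 27 = 169 \left(- \frac{14}{13}\right) - 27 = -182 - 27 = -209$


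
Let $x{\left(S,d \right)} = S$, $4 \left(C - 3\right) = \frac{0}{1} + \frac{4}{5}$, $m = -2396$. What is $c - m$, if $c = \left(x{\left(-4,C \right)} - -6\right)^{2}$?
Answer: $2400$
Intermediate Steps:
$C = \frac{16}{5}$ ($C = 3 + \frac{\frac{0}{1} + \frac{4}{5}}{4} = 3 + \frac{0 \cdot 1 + 4 \cdot \frac{1}{5}}{4} = 3 + \frac{0 + \frac{4}{5}}{4} = 3 + \frac{1}{4} \cdot \frac{4}{5} = 3 + \frac{1}{5} = \frac{16}{5} \approx 3.2$)
$c = 4$ ($c = \left(-4 - -6\right)^{2} = \left(-4 + 6\right)^{2} = 2^{2} = 4$)
$c - m = 4 - -2396 = 4 + 2396 = 2400$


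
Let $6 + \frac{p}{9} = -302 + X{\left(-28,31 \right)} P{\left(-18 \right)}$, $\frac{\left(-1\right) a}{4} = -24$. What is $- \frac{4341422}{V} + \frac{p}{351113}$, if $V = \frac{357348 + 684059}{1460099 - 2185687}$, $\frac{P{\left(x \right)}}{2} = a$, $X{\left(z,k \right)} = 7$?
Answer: $\frac{158005050003229748}{52235933713} \approx 3.0248 \cdot 10^{6}$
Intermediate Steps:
$a = 96$ ($a = \left(-4\right) \left(-24\right) = 96$)
$P{\left(x \right)} = 192$ ($P{\left(x \right)} = 2 \cdot 96 = 192$)
$V = - \frac{1041407}{725588}$ ($V = \frac{1041407}{-725588} = 1041407 \left(- \frac{1}{725588}\right) = - \frac{1041407}{725588} \approx -1.4353$)
$p = 9324$ ($p = -54 + 9 \left(-302 + 7 \cdot 192\right) = -54 + 9 \left(-302 + 1344\right) = -54 + 9 \cdot 1042 = -54 + 9378 = 9324$)
$- \frac{4341422}{V} + \frac{p}{351113} = - \frac{4341422}{- \frac{1041407}{725588}} + \frac{9324}{351113} = \left(-4341422\right) \left(- \frac{725588}{1041407}\right) + 9324 \cdot \frac{1}{351113} = \frac{3150083706136}{1041407} + \frac{1332}{50159} = \frac{158005050003229748}{52235933713}$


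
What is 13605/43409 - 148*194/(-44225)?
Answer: 1848040333/1919763025 ≈ 0.96264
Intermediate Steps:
13605/43409 - 148*194/(-44225) = 13605*(1/43409) - 28712*(-1/44225) = 13605/43409 + 28712/44225 = 1848040333/1919763025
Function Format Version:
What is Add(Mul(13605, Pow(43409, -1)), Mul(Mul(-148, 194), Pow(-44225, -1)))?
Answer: Rational(1848040333, 1919763025) ≈ 0.96264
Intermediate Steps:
Add(Mul(13605, Pow(43409, -1)), Mul(Mul(-148, 194), Pow(-44225, -1))) = Add(Mul(13605, Rational(1, 43409)), Mul(-28712, Rational(-1, 44225))) = Add(Rational(13605, 43409), Rational(28712, 44225)) = Rational(1848040333, 1919763025)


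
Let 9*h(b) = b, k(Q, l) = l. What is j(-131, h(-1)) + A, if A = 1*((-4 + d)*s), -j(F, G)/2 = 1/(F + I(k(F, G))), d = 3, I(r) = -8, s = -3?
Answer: 419/139 ≈ 3.0144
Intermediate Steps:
h(b) = b/9
j(F, G) = -2/(-8 + F) (j(F, G) = -2/(F - 8) = -2/(-8 + F))
A = 3 (A = 1*((-4 + 3)*(-3)) = 1*(-1*(-3)) = 1*3 = 3)
j(-131, h(-1)) + A = -2/(-8 - 131) + 3 = -2/(-139) + 3 = -2*(-1/139) + 3 = 2/139 + 3 = 419/139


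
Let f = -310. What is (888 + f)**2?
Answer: 334084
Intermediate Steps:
(888 + f)**2 = (888 - 310)**2 = 578**2 = 334084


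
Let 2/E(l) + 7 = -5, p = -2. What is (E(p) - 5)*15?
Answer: -155/2 ≈ -77.500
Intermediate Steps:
E(l) = -⅙ (E(l) = 2/(-7 - 5) = 2/(-12) = 2*(-1/12) = -⅙)
(E(p) - 5)*15 = (-⅙ - 5)*15 = -31/6*15 = -155/2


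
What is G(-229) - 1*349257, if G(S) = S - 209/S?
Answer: -80032085/229 ≈ -3.4949e+5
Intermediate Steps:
G(S) = S - 209/S
G(-229) - 1*349257 = (-229 - 209/(-229)) - 1*349257 = (-229 - 209*(-1/229)) - 349257 = (-229 + 209/229) - 349257 = -52232/229 - 349257 = -80032085/229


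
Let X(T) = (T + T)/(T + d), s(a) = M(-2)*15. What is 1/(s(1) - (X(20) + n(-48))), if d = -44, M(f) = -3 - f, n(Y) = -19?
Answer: 3/17 ≈ 0.17647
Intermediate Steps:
s(a) = -15 (s(a) = (-3 - 1*(-2))*15 = (-3 + 2)*15 = -1*15 = -15)
X(T) = 2*T/(-44 + T) (X(T) = (T + T)/(T - 44) = (2*T)/(-44 + T) = 2*T/(-44 + T))
1/(s(1) - (X(20) + n(-48))) = 1/(-15 - (2*20/(-44 + 20) - 19)) = 1/(-15 - (2*20/(-24) - 19)) = 1/(-15 - (2*20*(-1/24) - 19)) = 1/(-15 - (-5/3 - 19)) = 1/(-15 - 1*(-62/3)) = 1/(-15 + 62/3) = 1/(17/3) = 3/17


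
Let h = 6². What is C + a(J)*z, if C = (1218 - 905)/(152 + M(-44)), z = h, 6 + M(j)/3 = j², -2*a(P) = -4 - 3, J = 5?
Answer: 749005/5942 ≈ 126.05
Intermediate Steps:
h = 36
a(P) = 7/2 (a(P) = -(-4 - 3)/2 = -½*(-7) = 7/2)
M(j) = -18 + 3*j²
z = 36
C = 313/5942 (C = (1218 - 905)/(152 + (-18 + 3*(-44)²)) = 313/(152 + (-18 + 3*1936)) = 313/(152 + (-18 + 5808)) = 313/(152 + 5790) = 313/5942 ≈ 0.052676)
C + a(J)*z = 313/5942 + (7/2)*36 = 313/5942 + 126 = 749005/5942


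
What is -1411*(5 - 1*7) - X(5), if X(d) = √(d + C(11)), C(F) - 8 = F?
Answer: 2822 - 2*√6 ≈ 2817.1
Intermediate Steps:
C(F) = 8 + F
X(d) = √(19 + d) (X(d) = √(d + (8 + 11)) = √(d + 19) = √(19 + d))
-1411*(5 - 1*7) - X(5) = -1411*(5 - 1*7) - √(19 + 5) = -1411*(5 - 7) - √24 = -1411*(-2) - 2*√6 = 2822 - 2*√6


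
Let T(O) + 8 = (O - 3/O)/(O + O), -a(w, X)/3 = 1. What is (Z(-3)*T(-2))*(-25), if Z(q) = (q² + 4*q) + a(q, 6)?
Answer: -4725/4 ≈ -1181.3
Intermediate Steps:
a(w, X) = -3 (a(w, X) = -3*1 = -3)
Z(q) = -3 + q² + 4*q (Z(q) = (q² + 4*q) - 3 = -3 + q² + 4*q)
T(O) = -8 + (O - 3/O)/(2*O) (T(O) = -8 + (O - 3/O)/(O + O) = -8 + (O - 3/O)/((2*O)) = -8 + (O - 3/O)*(1/(2*O)) = -8 + (O - 3/O)/(2*O))
(Z(-3)*T(-2))*(-25) = ((-3 + (-3)² + 4*(-3))*(-15/2 - 3/2/(-2)²))*(-25) = ((-3 + 9 - 12)*(-15/2 - 3/2*¼))*(-25) = -6*(-15/2 - 3/8)*(-25) = -6*(-63/8)*(-25) = (189/4)*(-25) = -4725/4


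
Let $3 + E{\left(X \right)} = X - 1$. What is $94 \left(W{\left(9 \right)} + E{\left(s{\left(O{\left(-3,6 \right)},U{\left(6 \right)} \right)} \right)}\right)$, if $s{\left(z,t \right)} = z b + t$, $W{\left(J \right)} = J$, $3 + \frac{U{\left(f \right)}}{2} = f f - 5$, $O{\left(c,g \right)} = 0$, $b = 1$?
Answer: $5734$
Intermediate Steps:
$U{\left(f \right)} = -16 + 2 f^{2}$ ($U{\left(f \right)} = -6 + 2 \left(f f - 5\right) = -6 + 2 \left(f^{2} - 5\right) = -6 + 2 \left(-5 + f^{2}\right) = -6 + \left(-10 + 2 f^{2}\right) = -16 + 2 f^{2}$)
$s{\left(z,t \right)} = t + z$ ($s{\left(z,t \right)} = z 1 + t = z + t = t + z$)
$E{\left(X \right)} = -4 + X$ ($E{\left(X \right)} = -3 + \left(X - 1\right) = -3 + \left(-1 + X\right) = -4 + X$)
$94 \left(W{\left(9 \right)} + E{\left(s{\left(O{\left(-3,6 \right)},U{\left(6 \right)} \right)} \right)}\right) = 94 \left(9 - \left(20 - 72\right)\right) = 94 \left(9 + \left(-4 + \left(\left(-16 + 2 \cdot 36\right) + 0\right)\right)\right) = 94 \left(9 + \left(-4 + \left(\left(-16 + 72\right) + 0\right)\right)\right) = 94 \left(9 + \left(-4 + \left(56 + 0\right)\right)\right) = 94 \left(9 + \left(-4 + 56\right)\right) = 94 \left(9 + 52\right) = 94 \cdot 61 = 5734$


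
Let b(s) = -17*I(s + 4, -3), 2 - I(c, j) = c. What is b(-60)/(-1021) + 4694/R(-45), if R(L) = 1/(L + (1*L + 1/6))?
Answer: -1291595735/3063 ≈ -4.2168e+5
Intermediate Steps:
I(c, j) = 2 - c
R(L) = 1/(⅙ + 2*L) (R(L) = 1/(L + (L + 1*(⅙))) = 1/(L + (L + ⅙)) = 1/(L + (⅙ + L)) = 1/(⅙ + 2*L))
b(s) = 34 + 17*s (b(s) = -17*(2 - (s + 4)) = -17*(2 - (4 + s)) = -17*(2 + (-4 - s)) = -17*(-2 - s) = 34 + 17*s)
b(-60)/(-1021) + 4694/R(-45) = (34 + 17*(-60))/(-1021) + 4694/((6/(1 + 12*(-45)))) = (34 - 1020)*(-1/1021) + 4694/((6/(1 - 540))) = -986*(-1/1021) + 4694/((6/(-539))) = 986/1021 + 4694/((6*(-1/539))) = 986/1021 + 4694/(-6/539) = 986/1021 + 4694*(-539/6) = 986/1021 - 1265033/3 = -1291595735/3063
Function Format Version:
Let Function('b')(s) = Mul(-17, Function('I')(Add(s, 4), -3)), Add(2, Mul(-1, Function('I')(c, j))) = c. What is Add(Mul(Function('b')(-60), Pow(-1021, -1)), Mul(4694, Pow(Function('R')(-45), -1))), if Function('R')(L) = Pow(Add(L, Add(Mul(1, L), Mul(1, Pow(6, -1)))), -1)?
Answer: Rational(-1291595735, 3063) ≈ -4.2168e+5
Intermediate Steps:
Function('I')(c, j) = Add(2, Mul(-1, c))
Function('R')(L) = Pow(Add(Rational(1, 6), Mul(2, L)), -1) (Function('R')(L) = Pow(Add(L, Add(L, Mul(1, Rational(1, 6)))), -1) = Pow(Add(L, Add(L, Rational(1, 6))), -1) = Pow(Add(L, Add(Rational(1, 6), L)), -1) = Pow(Add(Rational(1, 6), Mul(2, L)), -1))
Function('b')(s) = Add(34, Mul(17, s)) (Function('b')(s) = Mul(-17, Add(2, Mul(-1, Add(s, 4)))) = Mul(-17, Add(2, Mul(-1, Add(4, s)))) = Mul(-17, Add(2, Add(-4, Mul(-1, s)))) = Mul(-17, Add(-2, Mul(-1, s))) = Add(34, Mul(17, s)))
Add(Mul(Function('b')(-60), Pow(-1021, -1)), Mul(4694, Pow(Function('R')(-45), -1))) = Add(Mul(Add(34, Mul(17, -60)), Pow(-1021, -1)), Mul(4694, Pow(Mul(6, Pow(Add(1, Mul(12, -45)), -1)), -1))) = Add(Mul(Add(34, -1020), Rational(-1, 1021)), Mul(4694, Pow(Mul(6, Pow(Add(1, -540), -1)), -1))) = Add(Mul(-986, Rational(-1, 1021)), Mul(4694, Pow(Mul(6, Pow(-539, -1)), -1))) = Add(Rational(986, 1021), Mul(4694, Pow(Mul(6, Rational(-1, 539)), -1))) = Add(Rational(986, 1021), Mul(4694, Pow(Rational(-6, 539), -1))) = Add(Rational(986, 1021), Mul(4694, Rational(-539, 6))) = Add(Rational(986, 1021), Rational(-1265033, 3)) = Rational(-1291595735, 3063)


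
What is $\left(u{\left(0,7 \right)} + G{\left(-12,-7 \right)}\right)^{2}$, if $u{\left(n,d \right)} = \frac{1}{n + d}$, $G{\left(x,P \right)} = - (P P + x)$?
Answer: $\frac{66564}{49} \approx 1358.4$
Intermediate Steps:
$G{\left(x,P \right)} = - x - P^{2}$ ($G{\left(x,P \right)} = - (P^{2} + x) = - (x + P^{2}) = - x - P^{2}$)
$u{\left(n,d \right)} = \frac{1}{d + n}$
$\left(u{\left(0,7 \right)} + G{\left(-12,-7 \right)}\right)^{2} = \left(\frac{1}{7 + 0} - 37\right)^{2} = \left(\frac{1}{7} + \left(12 - 49\right)\right)^{2} = \left(\frac{1}{7} - 37\right)^{2} = \left(- \frac{258}{7}\right)^{2} = \frac{66564}{49}$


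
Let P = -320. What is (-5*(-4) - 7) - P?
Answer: 333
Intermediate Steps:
(-5*(-4) - 7) - P = (-5*(-4) - 7) - 1*(-320) = (20 - 7) + 320 = 13 + 320 = 333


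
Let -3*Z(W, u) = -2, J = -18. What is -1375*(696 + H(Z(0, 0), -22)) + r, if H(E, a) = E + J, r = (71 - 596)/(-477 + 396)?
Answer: -25195325/27 ≈ -9.3316e+5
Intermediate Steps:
Z(W, u) = ⅔ (Z(W, u) = -⅓*(-2) = ⅔)
r = 175/27 (r = -525/(-81) = -525*(-1/81) = 175/27 ≈ 6.4815)
H(E, a) = -18 + E (H(E, a) = E - 18 = -18 + E)
-1375*(696 + H(Z(0, 0), -22)) + r = -1375*(696 + (-18 + ⅔)) + 175/27 = -1375*(696 - 52/3) + 175/27 = -1375*2036/3 + 175/27 = -2799500/3 + 175/27 = -25195325/27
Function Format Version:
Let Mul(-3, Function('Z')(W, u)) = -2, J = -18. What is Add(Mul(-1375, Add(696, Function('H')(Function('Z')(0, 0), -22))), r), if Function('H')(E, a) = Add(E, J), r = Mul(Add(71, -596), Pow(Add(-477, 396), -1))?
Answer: Rational(-25195325, 27) ≈ -9.3316e+5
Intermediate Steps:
Function('Z')(W, u) = Rational(2, 3) (Function('Z')(W, u) = Mul(Rational(-1, 3), -2) = Rational(2, 3))
r = Rational(175, 27) (r = Mul(-525, Pow(-81, -1)) = Mul(-525, Rational(-1, 81)) = Rational(175, 27) ≈ 6.4815)
Function('H')(E, a) = Add(-18, E) (Function('H')(E, a) = Add(E, -18) = Add(-18, E))
Add(Mul(-1375, Add(696, Function('H')(Function('Z')(0, 0), -22))), r) = Add(Mul(-1375, Add(696, Add(-18, Rational(2, 3)))), Rational(175, 27)) = Add(Mul(-1375, Add(696, Rational(-52, 3))), Rational(175, 27)) = Add(Mul(-1375, Rational(2036, 3)), Rational(175, 27)) = Add(Rational(-2799500, 3), Rational(175, 27)) = Rational(-25195325, 27)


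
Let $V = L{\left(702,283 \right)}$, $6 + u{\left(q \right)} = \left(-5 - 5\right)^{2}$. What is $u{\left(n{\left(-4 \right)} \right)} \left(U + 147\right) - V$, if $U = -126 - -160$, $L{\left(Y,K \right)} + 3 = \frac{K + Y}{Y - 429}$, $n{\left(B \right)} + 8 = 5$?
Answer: $\frac{4644656}{273} \approx 17013.0$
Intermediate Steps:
$n{\left(B \right)} = -3$ ($n{\left(B \right)} = -8 + 5 = -3$)
$u{\left(q \right)} = 94$ ($u{\left(q \right)} = -6 + \left(-5 - 5\right)^{2} = -6 + \left(-10\right)^{2} = -6 + 100 = 94$)
$L{\left(Y,K \right)} = -3 + \frac{K + Y}{-429 + Y}$ ($L{\left(Y,K \right)} = -3 + \frac{K + Y}{Y - 429} = -3 + \frac{K + Y}{-429 + Y}$)
$V = \frac{166}{273}$ ($V = \frac{1287 + 283 - 1404}{-429 + 702} = \frac{1287 + 283 - 1404}{273} = \frac{1}{273} \cdot 166 = \frac{166}{273} \approx 0.60806$)
$U = 34$ ($U = -126 + 160 = 34$)
$u{\left(n{\left(-4 \right)} \right)} \left(U + 147\right) - V = 94 \left(34 + 147\right) - \frac{166}{273} = 94 \cdot 181 - \frac{166}{273} = 17014 - \frac{166}{273} = \frac{4644656}{273}$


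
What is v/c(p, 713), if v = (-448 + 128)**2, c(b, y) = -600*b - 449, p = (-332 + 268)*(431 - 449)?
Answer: -102400/691649 ≈ -0.14805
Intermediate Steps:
p = 1152 (p = -64*(-18) = 1152)
c(b, y) = -449 - 600*b
v = 102400 (v = (-320)**2 = 102400)
v/c(p, 713) = 102400/(-449 - 600*1152) = 102400/(-449 - 691200) = 102400/(-691649) = 102400*(-1/691649) = -102400/691649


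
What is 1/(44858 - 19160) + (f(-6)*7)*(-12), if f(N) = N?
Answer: 12951793/25698 ≈ 504.00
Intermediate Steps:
1/(44858 - 19160) + (f(-6)*7)*(-12) = 1/(44858 - 19160) - 6*7*(-12) = 1/25698 - 42*(-12) = 1/25698 + 504 = 12951793/25698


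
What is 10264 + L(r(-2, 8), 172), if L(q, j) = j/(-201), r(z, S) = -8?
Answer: 2062892/201 ≈ 10263.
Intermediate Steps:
L(q, j) = -j/201 (L(q, j) = j*(-1/201) = -j/201)
10264 + L(r(-2, 8), 172) = 10264 - 1/201*172 = 10264 - 172/201 = 2062892/201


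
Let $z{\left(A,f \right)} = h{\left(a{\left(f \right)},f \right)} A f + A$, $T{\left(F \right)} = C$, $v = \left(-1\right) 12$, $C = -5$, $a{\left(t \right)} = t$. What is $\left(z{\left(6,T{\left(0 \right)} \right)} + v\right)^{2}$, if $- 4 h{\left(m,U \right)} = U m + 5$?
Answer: $47961$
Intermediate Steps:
$h{\left(m,U \right)} = - \frac{5}{4} - \frac{U m}{4}$ ($h{\left(m,U \right)} = - \frac{U m + 5}{4} = - \frac{5 + U m}{4} = - \frac{5}{4} - \frac{U m}{4}$)
$v = -12$
$T{\left(F \right)} = -5$
$z{\left(A,f \right)} = A + A f \left(- \frac{5}{4} - \frac{f^{2}}{4}\right)$ ($z{\left(A,f \right)} = \left(- \frac{5}{4} - \frac{f f}{4}\right) A f + A = \left(- \frac{5}{4} - \frac{f^{2}}{4}\right) A f + A = A \left(- \frac{5}{4} - \frac{f^{2}}{4}\right) f + A = A f \left(- \frac{5}{4} - \frac{f^{2}}{4}\right) + A = A + A f \left(- \frac{5}{4} - \frac{f^{2}}{4}\right)$)
$\left(z{\left(6,T{\left(0 \right)} \right)} + v\right)^{2} = \left(\frac{1}{4} \cdot 6 \left(4 - \left(-5\right)^{3} - -25\right) - 12\right)^{2} = \left(\frac{1}{4} \cdot 6 \left(4 - -125 + 25\right) - 12\right)^{2} = \left(\frac{1}{4} \cdot 6 \left(4 + 125 + 25\right) - 12\right)^{2} = \left(\frac{1}{4} \cdot 6 \cdot 154 - 12\right)^{2} = \left(231 - 12\right)^{2} = 219^{2} = 47961$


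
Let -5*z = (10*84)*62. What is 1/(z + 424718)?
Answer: 1/414302 ≈ 2.4137e-6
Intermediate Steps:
z = -10416 (z = -10*84*62/5 = -168*62 = -1/5*52080 = -10416)
1/(z + 424718) = 1/(-10416 + 424718) = 1/414302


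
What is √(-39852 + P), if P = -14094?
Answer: 27*I*√74 ≈ 232.26*I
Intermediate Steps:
√(-39852 + P) = √(-39852 - 14094) = √(-53946) = 27*I*√74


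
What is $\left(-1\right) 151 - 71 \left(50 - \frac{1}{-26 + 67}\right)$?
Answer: $- \frac{151670}{41} \approx -3699.3$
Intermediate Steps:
$\left(-1\right) 151 - 71 \left(50 - \frac{1}{-26 + 67}\right) = -151 - 71 \left(50 - \frac{1}{41}\right) = -151 - \frac{145479}{41} = - \frac{151670}{41}$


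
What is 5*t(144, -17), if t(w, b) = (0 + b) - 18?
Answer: -175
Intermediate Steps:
t(w, b) = -18 + b (t(w, b) = b - 18 = -18 + b)
5*t(144, -17) = 5*(-18 - 17) = 5*(-35) = -175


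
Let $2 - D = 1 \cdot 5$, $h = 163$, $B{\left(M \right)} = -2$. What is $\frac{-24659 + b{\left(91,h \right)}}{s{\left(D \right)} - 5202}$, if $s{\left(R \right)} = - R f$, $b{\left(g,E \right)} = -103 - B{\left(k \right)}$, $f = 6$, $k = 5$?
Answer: $\frac{3095}{648} \approx 4.7762$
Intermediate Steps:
$D = -3$ ($D = 2 - 1 \cdot 5 = 2 - 5 = -3$)
$b{\left(g,E \right)} = -101$ ($b{\left(g,E \right)} = -103 - -2 = -103 + 2 = -101$)
$s{\left(R \right)} = - 6 R$ ($s{\left(R \right)} = - R 6 = - 6 R$)
$\frac{-24659 + b{\left(91,h \right)}}{s{\left(D \right)} - 5202} = \frac{-24659 - 101}{\left(-6\right) \left(-3\right) - 5202} = - \frac{24760}{18 - 5202} = - \frac{24760}{-5184} = \left(-24760\right) \left(- \frac{1}{5184}\right) = \frac{3095}{648}$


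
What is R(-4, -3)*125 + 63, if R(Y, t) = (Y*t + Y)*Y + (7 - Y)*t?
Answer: -8062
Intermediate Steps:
R(Y, t) = Y*(Y + Y*t) + t*(7 - Y) (R(Y, t) = (Y + Y*t)*Y + t*(7 - Y) = Y*(Y + Y*t) + t*(7 - Y))
R(-4, -3)*125 + 63 = ((-4)² + 7*(-3) - 3*(-4)² - 1*(-4)*(-3))*125 + 63 = (16 - 21 - 3*16 - 12)*125 + 63 = (16 - 21 - 48 - 12)*125 + 63 = -65*125 + 63 = -8125 + 63 = -8062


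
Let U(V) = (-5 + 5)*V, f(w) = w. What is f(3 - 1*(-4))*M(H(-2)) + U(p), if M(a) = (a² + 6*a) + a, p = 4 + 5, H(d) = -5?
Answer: -70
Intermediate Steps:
p = 9
U(V) = 0 (U(V) = 0*V = 0)
M(a) = a² + 7*a
f(3 - 1*(-4))*M(H(-2)) + U(p) = (3 - 1*(-4))*(-5*(7 - 5)) + 0 = (3 + 4)*(-5*2) + 0 = 7*(-10) + 0 = -70 + 0 = -70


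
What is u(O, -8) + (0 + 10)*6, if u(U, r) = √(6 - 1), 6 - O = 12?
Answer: 60 + √5 ≈ 62.236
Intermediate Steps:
O = -6 (O = 6 - 1*12 = 6 - 12 = -6)
u(U, r) = √5
u(O, -8) + (0 + 10)*6 = √5 + (0 + 10)*6 = √5 + 10*6 = √5 + 60 = 60 + √5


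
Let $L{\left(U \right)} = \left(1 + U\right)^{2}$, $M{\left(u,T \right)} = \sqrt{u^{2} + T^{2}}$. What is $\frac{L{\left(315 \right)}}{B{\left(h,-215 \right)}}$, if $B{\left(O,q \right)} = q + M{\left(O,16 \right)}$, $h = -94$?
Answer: $- \frac{21469040}{37133} - \frac{199712 \sqrt{2273}}{37133} \approx -834.58$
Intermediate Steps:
$M{\left(u,T \right)} = \sqrt{T^{2} + u^{2}}$
$B{\left(O,q \right)} = q + \sqrt{256 + O^{2}}$ ($B{\left(O,q \right)} = q + \sqrt{16^{2} + O^{2}} = q + \sqrt{256 + O^{2}}$)
$\frac{L{\left(315 \right)}}{B{\left(h,-215 \right)}} = \frac{\left(1 + 315\right)^{2}}{-215 + \sqrt{256 + \left(-94\right)^{2}}} = \frac{316^{2}}{-215 + \sqrt{256 + 8836}} = \frac{99856}{-215 + \sqrt{9092}} = \frac{99856}{-215 + 2 \sqrt{2273}}$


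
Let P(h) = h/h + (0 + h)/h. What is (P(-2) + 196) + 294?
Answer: 492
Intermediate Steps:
P(h) = 2 (P(h) = 1 + h/h = 1 + 1 = 2)
(P(-2) + 196) + 294 = (2 + 196) + 294 = 198 + 294 = 492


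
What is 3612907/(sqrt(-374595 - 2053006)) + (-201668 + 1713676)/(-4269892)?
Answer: -378002/1067473 - 3612907*I*sqrt(2427601)/2427601 ≈ -0.35411 - 2318.8*I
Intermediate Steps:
3612907/(sqrt(-374595 - 2053006)) + (-201668 + 1713676)/(-4269892) = 3612907/(sqrt(-2427601)) + 1512008*(-1/4269892) = 3612907/((I*sqrt(2427601))) - 378002/1067473 = 3612907*(-I*sqrt(2427601)/2427601) - 378002/1067473 = -3612907*I*sqrt(2427601)/2427601 - 378002/1067473 = -378002/1067473 - 3612907*I*sqrt(2427601)/2427601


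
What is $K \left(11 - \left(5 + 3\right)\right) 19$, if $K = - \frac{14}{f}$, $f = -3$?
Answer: $266$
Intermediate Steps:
$K = \frac{14}{3}$ ($K = - \frac{14}{-3} = \left(-14\right) \left(- \frac{1}{3}\right) = \frac{14}{3} \approx 4.6667$)
$K \left(11 - \left(5 + 3\right)\right) 19 = \frac{14 \left(11 - \left(5 + 3\right)\right)}{3} \cdot 19 = \frac{14 \left(11 - 8\right)}{3} \cdot 19 = \frac{14}{3} \cdot 3 \cdot 19 = 14 \cdot 19 = 266$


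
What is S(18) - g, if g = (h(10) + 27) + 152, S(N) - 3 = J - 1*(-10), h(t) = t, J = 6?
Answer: -170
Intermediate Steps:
S(N) = 19 (S(N) = 3 + (6 - 1*(-10)) = 3 + (6 + 10) = 3 + 16 = 19)
g = 189 (g = (10 + 27) + 152 = 37 + 152 = 189)
S(18) - g = 19 - 1*189 = 19 - 189 = -170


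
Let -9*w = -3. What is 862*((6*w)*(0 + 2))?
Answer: 3448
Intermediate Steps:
w = 1/3 (w = -1/9*(-3) = 1/3 ≈ 0.33333)
862*((6*w)*(0 + 2)) = 862*((6*(1/3))*(0 + 2)) = 862*(2*2) = 862*4 = 3448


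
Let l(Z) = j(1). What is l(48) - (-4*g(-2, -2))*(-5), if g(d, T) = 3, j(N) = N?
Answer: -59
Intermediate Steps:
l(Z) = 1
l(48) - (-4*g(-2, -2))*(-5) = 1 - (-4*3)*(-5) = 1 - (-12)*(-5) = 1 - 1*60 = 1 - 60 = -59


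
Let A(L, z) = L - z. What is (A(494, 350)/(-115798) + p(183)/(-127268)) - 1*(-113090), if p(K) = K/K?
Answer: 833325135188685/7368689932 ≈ 1.1309e+5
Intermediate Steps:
p(K) = 1
(A(494, 350)/(-115798) + p(183)/(-127268)) - 1*(-113090) = ((494 - 1*350)/(-115798) + 1/(-127268)) - 1*(-113090) = ((494 - 350)*(-1/115798) + 1*(-1/127268)) + 113090 = (144*(-1/115798) - 1/127268) + 113090 = (-72/57899 - 1/127268) + 113090 = -9221195/7368689932 + 113090 = 833325135188685/7368689932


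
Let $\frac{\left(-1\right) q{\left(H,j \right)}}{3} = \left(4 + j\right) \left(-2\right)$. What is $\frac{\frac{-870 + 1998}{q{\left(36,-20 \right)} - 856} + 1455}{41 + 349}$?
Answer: $\frac{2218}{595} \approx 3.7277$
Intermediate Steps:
$q{\left(H,j \right)} = 24 + 6 j$ ($q{\left(H,j \right)} = - 3 \left(4 + j\right) \left(-2\right) = - 3 \left(-8 - 2 j\right) = 24 + 6 j$)
$\frac{\frac{-870 + 1998}{q{\left(36,-20 \right)} - 856} + 1455}{41 + 349} = \frac{\frac{-870 + 1998}{\left(24 + 6 \left(-20\right)\right) - 856} + 1455}{41 + 349} = \frac{\frac{1128}{\left(24 - 120\right) - 856} + 1455}{390} = \left(\frac{1128}{-96 - 856} + 1455\right) \frac{1}{390} = \left(\frac{1128}{-952} + 1455\right) \frac{1}{390} = \left(1128 \left(- \frac{1}{952}\right) + 1455\right) \frac{1}{390} = \left(- \frac{141}{119} + 1455\right) \frac{1}{390} = \frac{173004}{119} \cdot \frac{1}{390} = \frac{2218}{595}$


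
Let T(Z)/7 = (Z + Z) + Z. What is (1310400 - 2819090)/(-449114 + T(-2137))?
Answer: 1508690/493991 ≈ 3.0541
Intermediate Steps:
T(Z) = 21*Z (T(Z) = 7*((Z + Z) + Z) = 7*(2*Z + Z) = 7*(3*Z) = 21*Z)
(1310400 - 2819090)/(-449114 + T(-2137)) = (1310400 - 2819090)/(-449114 + 21*(-2137)) = -1508690/(-449114 - 44877) = -1508690/(-493991) = -1508690*(-1/493991) = 1508690/493991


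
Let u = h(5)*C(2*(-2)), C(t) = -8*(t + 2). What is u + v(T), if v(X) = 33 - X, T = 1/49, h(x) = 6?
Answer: 6320/49 ≈ 128.98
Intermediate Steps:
T = 1/49 ≈ 0.020408
C(t) = -16 - 8*t (C(t) = -8*(2 + t) = -16 - 8*t)
u = 96 (u = 6*(-16 - 16*(-2)) = 6*(-16 - 8*(-4)) = 6*(-16 + 32) = 6*16 = 96)
u + v(T) = 96 + (33 - 1*1/49) = 96 + (33 - 1/49) = 96 + 1616/49 = 6320/49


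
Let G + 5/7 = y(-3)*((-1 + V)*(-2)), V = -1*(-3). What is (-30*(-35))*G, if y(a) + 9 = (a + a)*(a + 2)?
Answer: 11850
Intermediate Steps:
V = 3
y(a) = -9 + 2*a*(2 + a) (y(a) = -9 + (a + a)*(a + 2) = -9 + (2*a)*(2 + a) = -9 + 2*a*(2 + a))
G = 79/7 (G = -5/7 + (-9 + 2*(-3)² + 4*(-3))*((-1 + 3)*(-2)) = -5/7 + (-9 + 2*9 - 12)*(2*(-2)) = -5/7 + (-9 + 18 - 12)*(-4) = -5/7 - 3*(-4) = -5/7 + 12 = 79/7 ≈ 11.286)
(-30*(-35))*G = -30*(-35)*(79/7) = 1050*(79/7) = 11850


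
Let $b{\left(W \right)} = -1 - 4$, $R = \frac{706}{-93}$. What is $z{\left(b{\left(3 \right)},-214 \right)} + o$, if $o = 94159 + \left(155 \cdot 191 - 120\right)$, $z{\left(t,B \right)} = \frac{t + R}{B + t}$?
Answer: $\frac{2518258519}{20367} \approx 1.2364 \cdot 10^{5}$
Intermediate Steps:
$R = - \frac{706}{93}$ ($R = 706 \left(- \frac{1}{93}\right) = - \frac{706}{93} \approx -7.5914$)
$b{\left(W \right)} = -5$
$z{\left(t,B \right)} = \frac{- \frac{706}{93} + t}{B + t}$ ($z{\left(t,B \right)} = \frac{t - \frac{706}{93}}{B + t} = \frac{- \frac{706}{93} + t}{B + t}$)
$o = 123644$ ($o = 94159 + \left(29605 - 120\right) = 94159 + 29485 = 123644$)
$z{\left(b{\left(3 \right)},-214 \right)} + o = \frac{- \frac{706}{93} - 5}{-214 - 5} + 123644 = \frac{1}{-219} \left(- \frac{1171}{93}\right) + 123644 = \left(- \frac{1}{219}\right) \left(- \frac{1171}{93}\right) + 123644 = \frac{1171}{20367} + 123644 = \frac{2518258519}{20367}$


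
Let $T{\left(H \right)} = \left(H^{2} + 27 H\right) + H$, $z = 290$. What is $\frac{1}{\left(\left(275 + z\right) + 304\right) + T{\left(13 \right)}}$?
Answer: $\frac{1}{1402} \approx 0.00071327$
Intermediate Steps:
$T{\left(H \right)} = H^{2} + 28 H$
$\frac{1}{\left(\left(275 + z\right) + 304\right) + T{\left(13 \right)}} = \frac{1}{\left(\left(275 + 290\right) + 304\right) + 13 \left(28 + 13\right)} = \frac{1}{\left(565 + 304\right) + 13 \cdot 41} = \frac{1}{869 + 533} = \frac{1}{1402}$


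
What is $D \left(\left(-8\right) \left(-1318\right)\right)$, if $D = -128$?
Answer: $-1349632$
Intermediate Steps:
$D \left(\left(-8\right) \left(-1318\right)\right) = - 128 \left(\left(-8\right) \left(-1318\right)\right) = \left(-128\right) 10544 = -1349632$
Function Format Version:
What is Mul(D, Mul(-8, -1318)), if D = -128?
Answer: -1349632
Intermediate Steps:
Mul(D, Mul(-8, -1318)) = Mul(-128, Mul(-8, -1318)) = Mul(-128, 10544) = -1349632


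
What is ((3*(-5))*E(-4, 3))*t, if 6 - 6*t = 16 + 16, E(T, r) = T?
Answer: -260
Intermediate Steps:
t = -13/3 (t = 1 - (16 + 16)/6 = 1 - ⅙*32 = 1 - 16/3 = -13/3 ≈ -4.3333)
((3*(-5))*E(-4, 3))*t = ((3*(-5))*(-4))*(-13/3) = -15*(-4)*(-13/3) = 60*(-13/3) = -260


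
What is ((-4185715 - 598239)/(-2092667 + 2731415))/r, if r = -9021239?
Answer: 2391977/2881149184386 ≈ 8.3022e-7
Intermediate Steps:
((-4185715 - 598239)/(-2092667 + 2731415))/r = ((-4185715 - 598239)/(-2092667 + 2731415))/(-9021239) = -4783954/638748*(-1/9021239) = -4783954*1/638748*(-1/9021239) = -2391977/319374*(-1/9021239) = 2391977/2881149184386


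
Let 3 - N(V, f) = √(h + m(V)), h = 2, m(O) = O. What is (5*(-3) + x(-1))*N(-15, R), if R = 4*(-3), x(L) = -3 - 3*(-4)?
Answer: -18 + 6*I*√13 ≈ -18.0 + 21.633*I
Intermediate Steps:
x(L) = 9 (x(L) = -3 + 12 = 9)
R = -12
N(V, f) = 3 - √(2 + V)
(5*(-3) + x(-1))*N(-15, R) = (5*(-3) + 9)*(3 - √(2 - 15)) = (-15 + 9)*(3 - √(-13)) = -6*(3 - I*√13) = -18 + 6*I*√13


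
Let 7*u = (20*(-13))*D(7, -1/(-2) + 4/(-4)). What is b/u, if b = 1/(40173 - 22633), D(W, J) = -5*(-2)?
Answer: -7/45604000 ≈ -1.5350e-7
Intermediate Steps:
D(W, J) = 10
b = 1/17540 ≈ 5.7013e-5
u = -2600/7 (u = ((20*(-13))*10)/7 = (-260*10)/7 = (⅐)*(-2600) = -2600/7 ≈ -371.43)
b/u = 1/(17540*(-2600/7)) = (1/17540)*(-7/2600) = -7/45604000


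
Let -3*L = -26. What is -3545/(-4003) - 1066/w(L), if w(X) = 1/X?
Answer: -110936513/12009 ≈ -9237.8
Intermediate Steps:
L = 26/3 (L = -1/3*(-26) = 26/3 ≈ 8.6667)
-3545/(-4003) - 1066/w(L) = -3545/(-4003) - 1066/(1/(26/3)) = -3545*(-1/4003) - 1066/3/26 = 3545/4003 - 1066*26/3 = 3545/4003 - 27716/3 = -110936513/12009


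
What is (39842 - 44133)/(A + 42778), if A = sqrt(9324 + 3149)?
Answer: -183560398/1829944811 + 4291*sqrt(12473)/1829944811 ≈ -0.10005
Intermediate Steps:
A = sqrt(12473) ≈ 111.68
(39842 - 44133)/(A + 42778) = (39842 - 44133)/(sqrt(12473) + 42778) = -4291/(42778 + sqrt(12473))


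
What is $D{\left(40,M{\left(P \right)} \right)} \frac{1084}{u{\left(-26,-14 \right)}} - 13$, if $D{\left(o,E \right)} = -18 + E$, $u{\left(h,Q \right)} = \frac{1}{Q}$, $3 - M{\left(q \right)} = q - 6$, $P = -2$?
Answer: $106219$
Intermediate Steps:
$M{\left(q \right)} = 9 - q$ ($M{\left(q \right)} = 3 - \left(q - 6\right) = 3 - \left(-6 + q\right) = 9 - q$)
$D{\left(40,M{\left(P \right)} \right)} \frac{1084}{u{\left(-26,-14 \right)}} - 13 = \left(-18 + \left(9 - -2\right)\right) \frac{1084}{\frac{1}{-14}} - 13 = \left(-18 + \left(9 + 2\right)\right) \frac{1084}{- \frac{1}{14}} - 13 = \left(-18 + 11\right) 1084 \left(-14\right) - 13 = \left(-7\right) \left(-15176\right) - 13 = 106232 - 13 = 106219$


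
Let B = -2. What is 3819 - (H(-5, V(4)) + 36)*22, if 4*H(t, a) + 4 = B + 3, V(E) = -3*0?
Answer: 6087/2 ≈ 3043.5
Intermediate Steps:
V(E) = 0
H(t, a) = -¾ (H(t, a) = -1 + (-2 + 3)/4 = -1 + (¼)*1 = -1 + ¼ = -¾)
3819 - (H(-5, V(4)) + 36)*22 = 3819 - (-¾ + 36)*22 = 3819 - 141*22/4 = 3819 - 1*1551/2 = 3819 - 1551/2 = 6087/2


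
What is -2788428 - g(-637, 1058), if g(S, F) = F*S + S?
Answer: -2113845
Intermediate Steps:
g(S, F) = S + F*S
-2788428 - g(-637, 1058) = -2788428 - (-637)*(1 + 1058) = -2788428 - (-637)*1059 = -2788428 - 1*(-674583) = -2788428 + 674583 = -2113845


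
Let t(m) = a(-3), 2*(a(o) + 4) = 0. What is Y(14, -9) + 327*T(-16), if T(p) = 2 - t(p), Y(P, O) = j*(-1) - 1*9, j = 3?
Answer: 1950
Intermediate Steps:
a(o) = -4 (a(o) = -4 + (½)*0 = -4 + 0 = -4)
t(m) = -4
Y(P, O) = -12 (Y(P, O) = 3*(-1) - 1*9 = -3 - 9 = -12)
T(p) = 6 (T(p) = 2 - 1*(-4) = 2 + 4 = 6)
Y(14, -9) + 327*T(-16) = -12 + 327*6 = -12 + 1962 = 1950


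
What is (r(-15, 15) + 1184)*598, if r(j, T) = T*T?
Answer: 842582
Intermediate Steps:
r(j, T) = T**2
(r(-15, 15) + 1184)*598 = (15**2 + 1184)*598 = (225 + 1184)*598 = 1409*598 = 842582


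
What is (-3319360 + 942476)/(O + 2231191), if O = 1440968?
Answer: -2376884/3672159 ≈ -0.64727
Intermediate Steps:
(-3319360 + 942476)/(O + 2231191) = (-3319360 + 942476)/(1440968 + 2231191) = -2376884/3672159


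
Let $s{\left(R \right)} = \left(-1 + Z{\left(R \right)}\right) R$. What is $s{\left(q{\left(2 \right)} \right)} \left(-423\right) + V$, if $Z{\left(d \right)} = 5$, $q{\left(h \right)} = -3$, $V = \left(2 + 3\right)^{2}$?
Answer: $5101$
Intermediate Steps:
$V = 25$ ($V = 5^{2} = 25$)
$s{\left(R \right)} = 4 R$ ($s{\left(R \right)} = \left(-1 + 5\right) R = 4 R$)
$s{\left(q{\left(2 \right)} \right)} \left(-423\right) + V = 4 \left(-3\right) \left(-423\right) + 25 = \left(-12\right) \left(-423\right) + 25 = 5076 + 25 = 5101$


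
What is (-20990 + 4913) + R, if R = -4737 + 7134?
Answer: -13680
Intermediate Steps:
R = 2397
(-20990 + 4913) + R = (-20990 + 4913) + 2397 = -16077 + 2397 = -13680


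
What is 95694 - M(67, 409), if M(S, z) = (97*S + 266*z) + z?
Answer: -20008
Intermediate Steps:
M(S, z) = 97*S + 267*z
95694 - M(67, 409) = 95694 - (97*67 + 267*409) = 95694 - (6499 + 109203) = 95694 - 1*115702 = 95694 - 115702 = -20008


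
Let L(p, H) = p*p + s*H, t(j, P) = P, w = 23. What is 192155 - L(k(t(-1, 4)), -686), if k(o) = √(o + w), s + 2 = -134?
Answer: 98832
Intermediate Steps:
s = -136 (s = -2 - 134 = -136)
k(o) = √(23 + o) (k(o) = √(o + 23) = √(23 + o))
L(p, H) = p² - 136*H (L(p, H) = p*p - 136*H = p² - 136*H)
192155 - L(k(t(-1, 4)), -686) = 192155 - ((√(23 + 4))² - 136*(-686)) = 192155 - ((√27)² + 93296) = 192155 - ((3*√3)² + 93296) = 192155 - (27 + 93296) = 192155 - 1*93323 = 192155 - 93323 = 98832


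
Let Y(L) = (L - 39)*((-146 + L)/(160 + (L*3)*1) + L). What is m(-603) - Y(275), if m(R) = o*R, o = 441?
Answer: -325891099/985 ≈ -3.3085e+5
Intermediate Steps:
m(R) = 441*R
Y(L) = (-39 + L)*(L + (-146 + L)/(160 + 3*L)) (Y(L) = (-39 + L)*((-146 + L)/(160 + (3*L)*1) + L) = (-39 + L)*((-146 + L)/(160 + 3*L) + L) = (-39 + L)*(L + (-146 + L)/(160 + 3*L)))
m(-603) - Y(275) = 441*(-603) - (5694 - 6425*275 + 3*275³ + 44*275²)/(160 + 3*275) = -265923 - (5694 - 1766875 + 3*20796875 + 44*75625)/(160 + 825) = -265923 - (5694 - 1766875 + 62390625 + 3327500)/985 = -265923 - 63956944/985 = -325891099/985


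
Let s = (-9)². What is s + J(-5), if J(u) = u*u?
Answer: 106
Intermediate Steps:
J(u) = u²
s = 81
s + J(-5) = 81 + (-5)² = 81 + 25 = 106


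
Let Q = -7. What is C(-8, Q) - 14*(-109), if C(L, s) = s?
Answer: 1519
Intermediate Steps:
C(-8, Q) - 14*(-109) = -7 - 14*(-109) = -7 + 1526 = 1519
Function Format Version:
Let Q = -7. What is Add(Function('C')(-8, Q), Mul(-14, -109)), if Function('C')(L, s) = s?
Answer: 1519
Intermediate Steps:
Add(Function('C')(-8, Q), Mul(-14, -109)) = Add(-7, Mul(-14, -109)) = Add(-7, 1526) = 1519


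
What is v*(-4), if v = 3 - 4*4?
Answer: 52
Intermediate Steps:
v = -13 (v = 3 - 16 = -13)
v*(-4) = -13*(-4) = 52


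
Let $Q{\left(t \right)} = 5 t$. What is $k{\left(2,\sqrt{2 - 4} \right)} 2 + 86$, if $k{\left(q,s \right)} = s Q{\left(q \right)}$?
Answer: $86 + 20 i \sqrt{2} \approx 86.0 + 28.284 i$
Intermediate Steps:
$k{\left(q,s \right)} = 5 q s$ ($k{\left(q,s \right)} = s 5 q = 5 q s$)
$k{\left(2,\sqrt{2 - 4} \right)} 2 + 86 = 5 \cdot 2 \sqrt{2 - 4} \cdot 2 + 86 = 5 \cdot 2 \sqrt{-2} \cdot 2 + 86 = 5 \cdot 2 i \sqrt{2} \cdot 2 + 86 = 10 i \sqrt{2} \cdot 2 + 86 = 20 i \sqrt{2} + 86 = 86 + 20 i \sqrt{2}$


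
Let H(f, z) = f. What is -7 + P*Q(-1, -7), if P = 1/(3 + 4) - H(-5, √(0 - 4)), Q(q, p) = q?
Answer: -85/7 ≈ -12.143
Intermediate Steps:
P = 36/7 (P = 1/(3 + 4) - 1*(-5) = 1/7 + 5 = ⅐ + 5 = 36/7 ≈ 5.1429)
-7 + P*Q(-1, -7) = -7 + (36/7)*(-1) = -7 - 36/7 = -85/7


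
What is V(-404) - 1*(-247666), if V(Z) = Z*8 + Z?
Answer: 244030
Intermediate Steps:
V(Z) = 9*Z (V(Z) = 8*Z + Z = 9*Z)
V(-404) - 1*(-247666) = 9*(-404) - 1*(-247666) = -3636 + 247666 = 244030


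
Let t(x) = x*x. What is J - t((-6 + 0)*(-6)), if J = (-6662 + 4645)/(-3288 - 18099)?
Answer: -27715535/21387 ≈ -1295.9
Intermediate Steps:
J = 2017/21387 (J = -2017/(-21387) = -2017*(-1/21387) = 2017/21387 ≈ 0.094310)
t(x) = x²
J - t((-6 + 0)*(-6)) = 2017/21387 - ((-6 + 0)*(-6))² = 2017/21387 - (-6*(-6))² = 2017/21387 - 1*36² = 2017/21387 - 1*1296 = 2017/21387 - 1296 = -27715535/21387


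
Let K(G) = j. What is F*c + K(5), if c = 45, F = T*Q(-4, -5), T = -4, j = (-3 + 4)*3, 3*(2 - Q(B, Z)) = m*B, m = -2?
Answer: 123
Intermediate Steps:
Q(B, Z) = 2 + 2*B/3 (Q(B, Z) = 2 - (-2)*B/3 = 2 + 2*B/3)
j = 3 (j = 1*3 = 3)
K(G) = 3
F = 8/3 (F = -4*(2 + (⅔)*(-4)) = -4*(2 - 8/3) = -4*(-⅔) = 8/3 ≈ 2.6667)
F*c + K(5) = (8/3)*45 + 3 = 120 + 3 = 123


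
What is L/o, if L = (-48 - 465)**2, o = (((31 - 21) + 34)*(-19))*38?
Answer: -729/88 ≈ -8.2841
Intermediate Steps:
o = -31768 (o = ((10 + 34)*(-19))*38 = (44*(-19))*38 = -836*38 = -31768)
L = 263169 (L = (-513)**2 = 263169)
L/o = 263169/(-31768) = 263169*(-1/31768) = -729/88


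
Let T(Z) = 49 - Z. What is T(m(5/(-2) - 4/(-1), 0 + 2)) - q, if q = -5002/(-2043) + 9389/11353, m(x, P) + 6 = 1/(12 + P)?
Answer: 16772751589/324718506 ≈ 51.653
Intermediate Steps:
m(x, P) = -6 + 1/(12 + P)
q = 75969433/23194179 (q = -5002*(-1/2043) + 9389*(1/11353) = 5002/2043 + 9389/11353 = 75969433/23194179 ≈ 3.2754)
T(m(5/(-2) - 4/(-1), 0 + 2)) - q = (49 - (-71 - 6*(0 + 2))/(12 + (0 + 2))) - 1*75969433/23194179 = (49 - (-71 - 6*2)/(12 + 2)) - 75969433/23194179 = (49 - (-71 - 12)/14) - 75969433/23194179 = (49 - (-83)/14) - 75969433/23194179 = (49 - 1*(-83/14)) - 75969433/23194179 = (49 + 83/14) - 75969433/23194179 = 769/14 - 75969433/23194179 = 16772751589/324718506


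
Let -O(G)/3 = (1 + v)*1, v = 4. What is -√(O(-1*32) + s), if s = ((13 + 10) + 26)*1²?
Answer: -√34 ≈ -5.8309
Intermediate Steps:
O(G) = -15 (O(G) = -3*(1 + 4) = -15)
s = 49 (s = (23 + 26)*1 = 49*1 = 49)
-√(O(-1*32) + s) = -√(-15 + 49) = -√34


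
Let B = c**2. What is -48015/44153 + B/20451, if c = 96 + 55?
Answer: 24777788/902973003 ≈ 0.027440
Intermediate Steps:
c = 151
B = 22801 (B = 151**2 = 22801)
-48015/44153 + B/20451 = -48015/44153 + 22801/20451 = 24777788/902973003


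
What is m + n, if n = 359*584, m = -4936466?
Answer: -4726810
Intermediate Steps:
n = 209656
m + n = -4936466 + 209656 = -4726810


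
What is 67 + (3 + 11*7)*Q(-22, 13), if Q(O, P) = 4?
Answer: 387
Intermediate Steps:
67 + (3 + 11*7)*Q(-22, 13) = 67 + (3 + 11*7)*4 = 67 + (3 + 77)*4 = 67 + 80*4 = 67 + 320 = 387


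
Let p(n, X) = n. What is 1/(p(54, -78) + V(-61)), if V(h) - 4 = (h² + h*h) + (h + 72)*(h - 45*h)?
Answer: 1/37024 ≈ 2.7010e-5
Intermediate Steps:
V(h) = 4 + 2*h² - 44*h*(72 + h) (V(h) = 4 + ((h² + h*h) + (h + 72)*(h - 45*h)) = 4 + ((h² + h²) + (72 + h)*(-44*h)) = 4 + (2*h² - 44*h*(72 + h)) = 4 + 2*h² - 44*h*(72 + h))
1/(p(54, -78) + V(-61)) = 1/(54 + (4 - 3168*(-61) - 42*(-61)²)) = 1/(54 + (4 + 193248 - 42*3721)) = 1/(54 + (4 + 193248 - 156282)) = 1/(54 + 36970) = 1/37024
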